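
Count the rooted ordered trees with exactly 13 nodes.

This is a standard Catalan-number count: the answer is C_n. Here n = 13 - 1 = 12.
Using C_0 = 1 and C_(k+1) = C_k x 2(2k+1)/(k+2), build up term by term: C_1=1, C_2=2, C_3=5, C_4=14, C_5=42, C_6=132, C_7=429, C_8=1430, C_9=4862, C_10=16796, C_11=58786, C_12=208012.

Final answer: C_{12} = 208012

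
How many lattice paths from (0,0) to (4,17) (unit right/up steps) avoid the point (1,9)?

Total paths to (4,17): C(21,17) = 5985.
Paths through (1,9): C(10,9) x C(11,8) = 1650.
Avoiding (1,9): 5985 - 1650.

Final answer: 4335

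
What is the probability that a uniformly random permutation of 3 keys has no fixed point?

D(n) = (n-1)(D(n-1) + D(n-2)), D(0)=1, D(1)=0.
Building up: D(2)=1, D(3)=2.
Total arrangements: 3! = 6.
Probability = D(3)/3! = 1/3.

Final answer: D(3)/3! = 2/6 = 0.333333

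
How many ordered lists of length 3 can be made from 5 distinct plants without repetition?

P(5,3) = 5!/(5-3)! = 5!/2!.

Final answer: P(5,3) = 60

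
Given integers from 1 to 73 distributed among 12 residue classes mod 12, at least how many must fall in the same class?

By pigeonhole with 73 objects and 12 categories: ceiling(73/12).

Final answer: 7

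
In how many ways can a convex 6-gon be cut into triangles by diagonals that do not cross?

This is a standard Catalan-number count: the answer is C_n. Here n = 6 - 2 = 4.
Using C_0 = 1 and C_(k+1) = C_k x 2(2k+1)/(k+2), build up term by term: C_1=1, C_2=2, C_3=5, C_4=14.

Final answer: C_{4} = 14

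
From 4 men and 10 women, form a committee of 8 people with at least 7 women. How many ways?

Sum over valid woman counts:
C(10,7)C(4,1) = 480
C(10,8)C(4,0) = 45
Total: 480 + 45.

Final answer: 525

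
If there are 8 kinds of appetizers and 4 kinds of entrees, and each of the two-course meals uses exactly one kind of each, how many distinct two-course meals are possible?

By the multiplication principle: 8 x 4.

Final answer: 32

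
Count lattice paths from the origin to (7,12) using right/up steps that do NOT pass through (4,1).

Total paths to (7,12): C(19,12) = 50388.
Paths through (4,1): C(5,1) x C(14,11) = 1820.
Avoiding (4,1): 50388 - 1820.

Final answer: 48568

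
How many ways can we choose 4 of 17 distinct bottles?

C(17,4) = 17!/(4! x 13!).

Final answer: \binom{17}{4} = 2380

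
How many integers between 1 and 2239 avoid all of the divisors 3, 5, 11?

|div by 3|=746, |div by 5|=447, |div by 11|=203.
|div by 3&5|=149, |div by 3&11|=67, |div by 5&11|=40, |div by all|=13.
By inclusion-exclusion, divisible by at least one: 746+447+203-149-67-40+13 = 1153.
Not divisible by any: 2239 - 1153.

Final answer: 1086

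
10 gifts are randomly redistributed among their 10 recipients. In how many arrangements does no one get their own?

Derangements satisfy D(n) = (n-1)(D(n-1) + D(n-2)), starting from D(0)=1, D(1)=0.
D(2) = 1 x (0 + 1) = 1
D(3) = 2 x (1 + 0) = 2
D(4) = 3 x (2 + 1) = 9
D(5) = 4 x (9 + 2) = 44
D(6) = 5 x (44 + 9) = 265
D(7) = 6 x (265 + 44) = 1854
D(8) = 7 x (1854 + 265) = 14833
D(9) = 8 x (14833 + 1854) = 133496
D(10) = 9 x (D(9) + D(8)) = 9 x (133496 + 14833)

Final answer: D(10) = 1334961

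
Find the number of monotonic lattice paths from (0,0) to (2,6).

Each path has 2 right steps and 6 up steps in some order (8 steps total).
Choose which 6 of the 8 steps are up: C(8,6).

Final answer: C(8,6) = 28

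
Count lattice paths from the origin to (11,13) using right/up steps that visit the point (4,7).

Paths (0,0)->(4,7): C(11,7) = 330.
Paths (4,7)->(11,13): C(13,6) = 1716.
By multiplication principle: 330 x 1716.

Final answer: 566280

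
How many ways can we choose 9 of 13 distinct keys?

C(13,9) = 13!/(9! x 4!).

Final answer: \binom{13}{9} = 715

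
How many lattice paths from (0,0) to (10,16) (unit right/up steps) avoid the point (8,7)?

Total paths to (10,16): C(26,16) = 5311735.
Paths through (8,7): C(15,7) x C(11,9) = 353925.
Avoiding (8,7): 5311735 - 353925.

Final answer: 4957810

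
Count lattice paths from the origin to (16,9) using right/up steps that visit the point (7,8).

Paths (0,0)->(7,8): C(15,8) = 6435.
Paths (7,8)->(16,9): C(10,1) = 10.
By multiplication principle: 6435 x 10.

Final answer: 64350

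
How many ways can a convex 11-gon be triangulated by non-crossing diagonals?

This is counted by the nth Catalan number C_n. Here n = 11 - 2 = 9.
C_n = (2n)!/(n!(n+1)!), so C_{9} = 18!/(9! x 10!) = C(18,9)/10 = 48620/10.

Final answer: C_{9} = 4862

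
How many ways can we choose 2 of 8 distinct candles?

C(8,2) = 8!/(2! x (8-2)!).

Final answer: C(8,2) = 28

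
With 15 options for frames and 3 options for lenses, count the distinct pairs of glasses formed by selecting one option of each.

By the multiplication principle: 15 x 3.

Final answer: 45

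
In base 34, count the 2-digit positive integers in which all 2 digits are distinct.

The leading digit has 33 choices (anything but zero); the next has 33 (anything but the first), then 32, and so on, one fewer each time.
Total: 33 x 33.

Final answer: 1089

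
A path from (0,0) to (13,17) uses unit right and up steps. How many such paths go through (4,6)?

Paths (0,0)->(4,6): C(10,6) = 210.
Paths (4,6)->(13,17): C(20,11) = 167960.
By multiplication principle: 210 x 167960.

Final answer: 35271600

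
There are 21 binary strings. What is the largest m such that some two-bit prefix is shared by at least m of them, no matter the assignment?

There are 4 possible values for two-bit prefix. With 21 binary strings and 4 categories, by pigeonhole: ceiling(21/4).

Final answer: 6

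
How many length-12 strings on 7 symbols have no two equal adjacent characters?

Let g(n) count such strings. g(1) = 7, and each valid string of length n-1 extends in 6 ways (any symbol but the last), so g(n) = 6 g(n-1).
Total: g(12) = 7 x 6^11.

Final answer: 7 x 6^{11} = 2539579392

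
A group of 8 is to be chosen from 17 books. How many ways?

C(17,8) = 17!/(8! x 9!).

Final answer: \binom{17}{8} = 24310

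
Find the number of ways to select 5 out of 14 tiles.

C(14,5) = 14!/(5! x (14-5)!).

Final answer: C(14,5) = 2002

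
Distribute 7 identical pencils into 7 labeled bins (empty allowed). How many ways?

Stars and bars: C(n+k-1, k-1) = C(13,6).

Final answer: C(13,6) = 1716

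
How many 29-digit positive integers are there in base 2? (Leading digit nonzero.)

In base 2, the leading digit has 1 choices (1..1); each of the remaining 28 digits has 2 choices.
Total: 1 x 2^28.

Final answer: 268435456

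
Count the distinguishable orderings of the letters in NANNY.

Letters (A:1, N:3, Y:1). Total letters: 5.
Permutations = 5!/(3!).

Final answer: 20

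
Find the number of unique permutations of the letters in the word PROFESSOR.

Letters (E:1, F:1, O:2, P:1, R:2, S:2). Total letters: 9.
Permutations = 9!/(2! x 2! x 2!).

Final answer: 45360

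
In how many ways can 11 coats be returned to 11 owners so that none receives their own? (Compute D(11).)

Derangements satisfy D(n) = (n-1)(D(n-1) + D(n-2)), starting from D(0)=1, D(1)=0.
D(2) = 1 x (0 + 1) = 1
D(3) = 2 x (1 + 0) = 2
D(4) = 3 x (2 + 1) = 9
D(5) = 4 x (9 + 2) = 44
D(6) = 5 x (44 + 9) = 265
D(7) = 6 x (265 + 44) = 1854
D(8) = 7 x (1854 + 265) = 14833
D(9) = 8 x (14833 + 1854) = 133496
D(10) = 9 x (133496 + 14833) = 1334961
D(11) = 10 x (D(10) + D(9)) = 10 x (1334961 + 133496)

Final answer: D(11) = 14684570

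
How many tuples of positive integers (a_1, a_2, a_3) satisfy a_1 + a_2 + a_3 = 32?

Substitute a'_i = a_i - 1 (so a'_i >= 0). Then sum a'_i = 32 - 3 = 29.
Stars and bars: C(29+3-1, 3-1) = C(31,2).

Final answer: C(31,2) = 465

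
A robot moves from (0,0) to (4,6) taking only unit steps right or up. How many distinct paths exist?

Each path has 4 right steps and 6 up steps in some order (10 steps total).
Choose which 6 of the 10 steps are up: C(10,6).

Final answer: C(10,6) = 210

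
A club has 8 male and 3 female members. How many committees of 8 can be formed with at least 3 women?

Sum over valid woman counts:
C(3,3)C(8,5).

Final answer: 56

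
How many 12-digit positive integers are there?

The leading digit cannot be 0 (9 options); the other 11 digits can be anything (10 options each).
Total: 9 x 10^11.

Final answer: 900000000000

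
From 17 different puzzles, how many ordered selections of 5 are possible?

P(17,5) = 17!/(17-5)! = 17!/12!.

Final answer: P(17,5) = 742560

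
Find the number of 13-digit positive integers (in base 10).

The leading digit cannot be 0 (9 options); the other 12 digits can be anything (10 options each).
Total: 9 x 10^12.

Final answer: 9000000000000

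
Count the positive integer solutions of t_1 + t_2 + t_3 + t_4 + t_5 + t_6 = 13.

Substitute t'_i = t_i - 1 (so t'_i >= 0). Then sum t'_i = 13 - 6 = 7.
Stars and bars: C(7+6-1, 6-1) = C(12,5).

Final answer: C(12,5) = 792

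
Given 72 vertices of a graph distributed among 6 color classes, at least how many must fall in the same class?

By pigeonhole with 72 objects and 6 categories: ceiling(72/6).

Final answer: 12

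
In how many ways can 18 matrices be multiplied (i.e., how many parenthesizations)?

This is counted by the nth Catalan number C_n. Here n = 18 - 1 = 17.
C_n = C(2n,n)/(n+1), so C_{17} = C(34,17)/18 = 2333606220/18.

Final answer: C_{17} = 129644790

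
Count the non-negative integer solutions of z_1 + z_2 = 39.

Stars and bars with 39 stars and 1 bars:
C(39+2-1, 2-1) = C(40,1).

Final answer: C(40,1) = 40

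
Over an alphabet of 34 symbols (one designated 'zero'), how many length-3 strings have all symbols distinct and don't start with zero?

First digit: 33 (nonzero). Second: 33 (not first). Third: 32, etc.
Total: 33 x 33 x 32.

Final answer: 34848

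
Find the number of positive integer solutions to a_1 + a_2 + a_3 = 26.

Substitute a'_i = a_i - 1 (so a'_i >= 0). Then sum a'_i = 26 - 3 = 23.
Stars and bars: C(23+3-1, 3-1) = C(25,2).

Final answer: C(25,2) = 300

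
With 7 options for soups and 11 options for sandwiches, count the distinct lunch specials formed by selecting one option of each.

By the multiplication principle: 7 x 11.

Final answer: 77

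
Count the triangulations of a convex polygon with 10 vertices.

This is a standard Catalan-number count: the answer is C_n. Here n = 10 - 2 = 8.
C_n = C(2n,n) - C(2n,n+1), so C_{8} = C(16,8) - C(16,9) = 12870 - 11440.

Final answer: C_{8} = 1430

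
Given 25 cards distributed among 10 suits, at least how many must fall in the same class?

By pigeonhole with 25 objects and 10 categories: ceiling(25/10).

Final answer: 3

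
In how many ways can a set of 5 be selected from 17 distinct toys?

C(17,5) = 17!/(5! x 12!).

Final answer: \binom{17}{5} = 6188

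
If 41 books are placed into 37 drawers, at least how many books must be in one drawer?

By the pigeonhole principle: ceiling(41/37).

Final answer: 2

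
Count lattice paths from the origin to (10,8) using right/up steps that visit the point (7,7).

Paths (0,0)->(7,7): C(14,7) = 3432.
Paths (7,7)->(10,8): C(4,1) = 4.
By multiplication principle: 3432 x 4.

Final answer: 13728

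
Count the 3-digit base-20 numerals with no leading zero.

In base 20, the leading digit has 19 choices (1..19); each of the remaining 2 digits has 20 choices.
Total: 19 x 20^2.

Final answer: 7600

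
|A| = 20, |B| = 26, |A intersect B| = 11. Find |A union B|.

|A union B| = |A| + |B| - |A intersect B| = 20 + 26 - 11.

Final answer: 35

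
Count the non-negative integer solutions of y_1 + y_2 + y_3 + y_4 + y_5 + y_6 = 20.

Stars and bars with 20 stars and 5 bars:
C(20+6-1, 6-1) = C(25,5).

Final answer: C(25,5) = 53130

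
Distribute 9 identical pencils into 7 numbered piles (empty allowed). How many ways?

Stars and bars: C(n+k-1, k-1) = C(15,6).

Final answer: C(15,6) = 5005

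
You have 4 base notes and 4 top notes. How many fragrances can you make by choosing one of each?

By the multiplication principle: 4 x 4.

Final answer: 16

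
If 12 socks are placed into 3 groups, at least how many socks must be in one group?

By the pigeonhole principle: ceiling(12/3).

Final answer: 4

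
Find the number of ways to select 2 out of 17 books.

C(17,2) = 17!/(2! x (17-2)!).

Final answer: C(17,2) = 136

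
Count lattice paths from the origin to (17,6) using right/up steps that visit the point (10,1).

Paths (0,0)->(10,1): C(11,1) = 11.
Paths (10,1)->(17,6): C(12,5) = 792.
By multiplication principle: 11 x 792.

Final answer: 8712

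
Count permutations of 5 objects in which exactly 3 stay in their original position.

Choose which 3 elements are fixed: C(5,3) = 10.
Derange the remaining 2 using D(j) = (j-1)(D(j-1) + D(j-2)), D(0)=1, D(1)=0: D(2)=1.
Total: 10 x 1.

Final answer: C(5,3) D(2) = 10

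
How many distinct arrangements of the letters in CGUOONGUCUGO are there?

Letters (C:2, G:3, N:1, O:3, U:3). Total letters: 12.
Permutations = 12!/(3! x 3! x 3! x 2!).

Final answer: 1108800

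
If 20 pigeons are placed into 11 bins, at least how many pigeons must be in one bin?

By the pigeonhole principle: ceiling(20/11).

Final answer: 2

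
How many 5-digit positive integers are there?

First digit: 9 choices (1-9). Each of the remaining 4 digits: 10 choices.
Total: 9 x 10^4.

Final answer: 90000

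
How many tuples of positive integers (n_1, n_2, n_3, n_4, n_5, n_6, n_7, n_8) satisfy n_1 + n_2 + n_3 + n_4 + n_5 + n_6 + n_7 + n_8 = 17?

Substitute n'_i = n_i - 1 (so n'_i >= 0). Then sum n'_i = 17 - 8 = 9.
Stars and bars: C(9+8-1, 8-1) = C(16,7).

Final answer: C(16,7) = 11440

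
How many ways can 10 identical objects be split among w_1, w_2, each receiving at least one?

Substitute w'_i = w_i - 1 (so w'_i >= 0). Then sum w'_i = 10 - 2 = 8.
Stars and bars: C(8+2-1, 2-1) = C(9,1).

Final answer: C(9,1) = 9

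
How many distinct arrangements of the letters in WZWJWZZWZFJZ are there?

Letters (F:1, J:2, W:4, Z:5). Total letters: 12.
Permutations = 12!/(5! x 4! x 2!).

Final answer: 83160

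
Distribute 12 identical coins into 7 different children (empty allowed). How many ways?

Stars and bars: C(n+k-1, k-1) = C(18,6).

Final answer: C(18,6) = 18564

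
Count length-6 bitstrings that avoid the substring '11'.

Let a(n) count valid strings. If the last bit is 0 the prefix is any valid string of length n-1; if it is 1 the string must end in 01 with a valid prefix of length n-2. So a(n) = a(n-1) + a(n-2), a(1)=2, a(2)=3.
Building up term by term: a(1)=2, a(2)=3, a(3)=5, a(4)=8, a(5)=13, a(6)=21.

Final answer: 21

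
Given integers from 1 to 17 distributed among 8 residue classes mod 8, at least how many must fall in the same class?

By pigeonhole with 17 objects and 8 categories: ceiling(17/8).

Final answer: 3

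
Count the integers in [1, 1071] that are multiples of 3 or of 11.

Multiples of 3: 357. Multiples of 11: 97. Of both (lcm=33): 32.
By inclusion-exclusion: 357 + 97 - 32.

Final answer: 422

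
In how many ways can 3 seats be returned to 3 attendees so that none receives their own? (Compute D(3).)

D(n) = (n-1)(D(n-1) + D(n-2)), D(0)=1, D(1)=0.
D(2) = 1 x (0 + 1) = 1
D(3) = 2 x (D(2) + D(1)) = 2 x (1 + 0)

Final answer: D(3) = 2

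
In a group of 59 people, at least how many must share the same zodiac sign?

There are 12 possible values for zodiac sign. With 59 people and 12 categories, by pigeonhole: ceiling(59/12).

Final answer: 5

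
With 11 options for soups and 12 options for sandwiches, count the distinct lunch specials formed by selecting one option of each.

By the multiplication principle: 11 x 12.

Final answer: 132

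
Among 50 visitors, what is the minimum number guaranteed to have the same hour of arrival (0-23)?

There are 24 possible values for hour of arrival (0-23). With 50 visitors and 24 categories, by pigeonhole: ceiling(50/24).

Final answer: 3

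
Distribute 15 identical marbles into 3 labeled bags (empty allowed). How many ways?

Stars and bars: C(n+k-1, k-1) = C(17,2).

Final answer: C(17,2) = 136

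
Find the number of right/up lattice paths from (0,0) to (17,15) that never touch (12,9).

Total paths to (17,15): C(32,15) = 565722720.
Paths through (12,9): C(21,9) x C(11,6) = 135795660.
Avoiding (12,9): 565722720 - 135795660.

Final answer: 429927060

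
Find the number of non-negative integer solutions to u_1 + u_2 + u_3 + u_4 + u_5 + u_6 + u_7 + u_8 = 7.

Stars and bars with 7 stars and 7 bars:
C(7+8-1, 8-1) = C(14,7).

Final answer: C(14,7) = 3432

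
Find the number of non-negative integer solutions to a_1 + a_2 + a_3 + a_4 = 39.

Stars and bars with 39 stars and 3 bars:
C(39+4-1, 4-1) = C(42,3).

Final answer: C(42,3) = 11480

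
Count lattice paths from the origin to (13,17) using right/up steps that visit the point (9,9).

Paths (0,0)->(9,9): C(18,9) = 48620.
Paths (9,9)->(13,17): C(12,8) = 495.
By multiplication principle: 48620 x 495.

Final answer: 24066900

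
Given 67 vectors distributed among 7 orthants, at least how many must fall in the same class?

By pigeonhole with 67 objects and 7 categories: ceiling(67/7).

Final answer: 10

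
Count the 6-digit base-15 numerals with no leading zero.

In base 15, the leading digit has 14 choices (1..14); each of the remaining 5 digits has 15 choices.
Total: 14 x 15^5.

Final answer: 10631250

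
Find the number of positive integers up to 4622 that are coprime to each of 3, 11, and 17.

|div by 3|=1540, |div by 11|=420, |div by 17|=271.
|div by 3&11|=140, |div by 3&17|=90, |div by 11&17|=24, |div by all|=8.
By inclusion-exclusion, divisible by at least one: 1540+420+271-140-90-24+8 = 1985.
Not divisible by any: 4622 - 1985.

Final answer: 2637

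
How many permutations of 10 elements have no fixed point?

Use the recurrence D(n) = (n-1)(D(n-1) + D(n-2)) with D(0)=1, D(1)=0.
Building up: D(2)=1, D(3)=2, D(4)=9, D(5)=44, D(6)=265, D(7)=1854, D(8)=14833, D(9)=133496.
D(10) = 9 x (D(9) + D(8)) = 9 x (133496 + 14833).

Final answer: D(10) = 1334961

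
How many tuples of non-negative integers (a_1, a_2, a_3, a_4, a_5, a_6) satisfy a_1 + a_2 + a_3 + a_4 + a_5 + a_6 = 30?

Stars and bars with 30 stars and 5 bars:
C(30+6-1, 6-1) = C(35,5).

Final answer: C(35,5) = 324632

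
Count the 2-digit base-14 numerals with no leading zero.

In base 14, the leading digit has 13 choices (1..13); each of the remaining 1 digits has 14 choices.
Total: 13 x 14^1.

Final answer: 182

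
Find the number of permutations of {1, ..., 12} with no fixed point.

Use the recurrence D(n) = (n-1)(D(n-1) + D(n-2)) with D(0)=1, D(1)=0.
D(2) = 1 x (0 + 1) = 1
D(3) = 2 x (1 + 0) = 2
D(4) = 3 x (2 + 1) = 9
D(5) = 4 x (9 + 2) = 44
D(6) = 5 x (44 + 9) = 265
D(7) = 6 x (265 + 44) = 1854
D(8) = 7 x (1854 + 265) = 14833
D(9) = 8 x (14833 + 1854) = 133496
D(10) = 9 x (133496 + 14833) = 1334961
D(11) = 10 x (1334961 + 133496) = 14684570
D(12) = 11 x (D(11) + D(10)) = 11 x (14684570 + 1334961)

Final answer: D(12) = 176214841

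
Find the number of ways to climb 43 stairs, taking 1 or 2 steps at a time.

Condition on the final move: it is a 1-step (f(n-1) ways to get there) or a 2-step (f(n-2) ways), so f(n) = f(n-1) + f(n-2), with f(1)=1, f(2)=2.
Computing successive values: f(1)=1, f(2)=2, f(3)=3, f(4)=5, f(5)=8, f(6)=13, f(7)=21, f(8)=34, f(9)=55, f(10)=89, f(11)=144, f(12)=233, f(13)=377, f(14)=610, f(15)=987, f(16)=1597, f(17)=2584, f(18)=4181, f(19)=6765, f(20)=10946, f(21)=17711, f(22)=28657, f(23)=46368, f(24)=75025, f(25)=121393, f(26)=196418, f(27)=317811, f(28)=514229, f(29)=832040, f(30)=1346269, f(31)=2178309, f(32)=3524578, f(33)=5702887, f(34)=9227465, f(35)=14930352, f(36)=24157817, f(37)=39088169, f(38)=63245986, f(39)=102334155, f(40)=165580141, f(41)=267914296, f(42)=433494437, f(43)=701408733.

Final answer: 701408733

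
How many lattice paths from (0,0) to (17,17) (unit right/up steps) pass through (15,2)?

Paths (0,0)->(15,2): C(17,2) = 136.
Paths (15,2)->(17,17): C(17,15) = 136.
By multiplication principle: 136 x 136.

Final answer: 18496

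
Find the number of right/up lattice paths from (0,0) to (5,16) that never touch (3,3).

Total paths to (5,16): C(21,16) = 20349.
Paths through (3,3): C(6,3) x C(15,13) = 2100.
Avoiding (3,3): 20349 - 2100.

Final answer: 18249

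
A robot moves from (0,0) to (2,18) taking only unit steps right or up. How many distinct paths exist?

Each path has 2 right steps and 18 up steps in some order (20 steps total).
Choose which 18 of the 20 steps are up: C(20,18).

Final answer: C(20,18) = 190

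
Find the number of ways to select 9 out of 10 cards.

C(10,9) = 10!/(9! x 1!).

Final answer: \binom{10}{9} = 10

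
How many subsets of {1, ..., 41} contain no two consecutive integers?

Let a(n) count such subsets of {1, ..., n}. Either n is excluded (a(n-1) ways) or n is included, forcing n-1 out (a(n-2) ways), so a(n) = a(n-1) + a(n-2) with a(1)=2, a(2)=3.
Building up term by term: a(1)=2, a(2)=3, a(3)=5, a(4)=8, a(5)=13, a(6)=21, a(7)=34, a(8)=55, a(9)=89, a(10)=144, a(11)=233, a(12)=377, a(13)=610, a(14)=987, a(15)=1597, a(16)=2584, a(17)=4181, a(18)=6765, a(19)=10946, a(20)=17711, a(21)=28657, a(22)=46368, a(23)=75025, a(24)=121393, a(25)=196418, a(26)=317811, a(27)=514229, a(28)=832040, a(29)=1346269, a(30)=2178309, a(31)=3524578, a(32)=5702887, a(33)=9227465, a(34)=14930352, a(35)=24157817, a(36)=39088169, a(37)=63245986, a(38)=102334155, a(39)=165580141, a(40)=267914296, a(41)=433494437.

Final answer: 433494437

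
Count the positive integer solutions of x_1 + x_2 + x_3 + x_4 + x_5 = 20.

Substitute x'_i = x_i - 1 (so x'_i >= 0). Then sum x'_i = 20 - 5 = 15.
Stars and bars: C(15+5-1, 5-1) = C(19,4).

Final answer: C(19,4) = 3876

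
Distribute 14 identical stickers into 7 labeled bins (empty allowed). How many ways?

Stars and bars: C(n+k-1, k-1) = C(20,6).

Final answer: C(20,6) = 38760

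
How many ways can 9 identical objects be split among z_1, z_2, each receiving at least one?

Substitute z'_i = z_i - 1 (so z'_i >= 0). Then sum z'_i = 9 - 2 = 7.
Stars and bars: C(7+2-1, 2-1) = C(8,1).

Final answer: C(8,1) = 8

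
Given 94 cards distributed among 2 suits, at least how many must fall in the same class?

By pigeonhole with 94 objects and 2 categories: ceiling(94/2).

Final answer: 47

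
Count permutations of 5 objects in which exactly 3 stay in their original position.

Choose which 3 elements are fixed: C(5,3) = 10.
Derange the remaining 2 using D(j) = (j-1)(D(j-1) + D(j-2)), D(0)=1, D(1)=0: D(2)=1.
Total: 10 x 1.

Final answer: C(5,3) D(2) = 10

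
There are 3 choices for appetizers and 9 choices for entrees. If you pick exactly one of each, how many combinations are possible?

By the multiplication principle: 3 x 9.

Final answer: 27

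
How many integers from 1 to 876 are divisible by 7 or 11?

Multiples of 7: 125. Multiples of 11: 79. Of both (lcm=77): 11.
By inclusion-exclusion: 125 + 79 - 11.

Final answer: 193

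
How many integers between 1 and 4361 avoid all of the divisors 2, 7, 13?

|div by 2|=2180, |div by 7|=623, |div by 13|=335.
|div by 2&7|=311, |div by 2&13|=167, |div by 7&13|=47, |div by all|=23.
By inclusion-exclusion, divisible by at least one: 2180+623+335-311-167-47+23 = 2636.
Not divisible by any: 4361 - 2636.

Final answer: 1725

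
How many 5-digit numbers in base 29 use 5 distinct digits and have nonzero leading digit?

The leading digit has 28 choices (anything but zero); the next has 28 (anything but the first), then 27, and so on, one fewer each time.
Total: 28 x 28 x 27 x 26 x 25.

Final answer: 13759200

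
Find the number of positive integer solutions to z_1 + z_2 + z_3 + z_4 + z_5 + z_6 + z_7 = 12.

Substitute z'_i = z_i - 1 (so z'_i >= 0). Then sum z'_i = 12 - 7 = 5.
Stars and bars: C(5+7-1, 7-1) = C(11,6).

Final answer: C(11,6) = 462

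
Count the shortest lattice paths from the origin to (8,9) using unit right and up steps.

Each path has 8 right steps and 9 up steps in some order (17 steps total).
Choose which 9 of the 17 steps are up: C(17,9).

Final answer: C(17,9) = 24310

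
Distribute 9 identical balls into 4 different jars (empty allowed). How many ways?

Stars and bars: C(n+k-1, k-1) = C(12,3).

Final answer: C(12,3) = 220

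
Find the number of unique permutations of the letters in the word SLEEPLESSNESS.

Letters (E:4, L:2, N:1, P:1, S:5). Total letters: 13.
Permutations = 13!/(5! x 4! x 2!).

Final answer: 1081080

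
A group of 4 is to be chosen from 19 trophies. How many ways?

C(19,4) = 19!/(4! x (19-4)!).

Final answer: C(19,4) = 3876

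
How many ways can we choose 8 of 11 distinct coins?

C(11,8) = 11!/(8! x 3!).

Final answer: \binom{11}{8} = 165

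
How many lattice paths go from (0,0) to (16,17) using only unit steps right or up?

Each path has 16 right steps and 17 up steps in some order (33 steps total).
Choose which 17 of the 33 steps are up: C(33,17).

Final answer: C(33,17) = 1166803110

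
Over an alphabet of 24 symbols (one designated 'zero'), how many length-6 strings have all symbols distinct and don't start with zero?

The leading digit has 23 choices (anything but zero); the next has 23 (anything but the first), then 22, and so on, one fewer each time.
Total: 23 x 23 x 22 x 21 x 20 x 19.

Final answer: 92871240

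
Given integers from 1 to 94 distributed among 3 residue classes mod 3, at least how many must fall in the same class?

By pigeonhole with 94 objects and 3 categories: ceiling(94/3).

Final answer: 32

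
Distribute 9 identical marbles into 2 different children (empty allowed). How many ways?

Stars and bars: C(n+k-1, k-1) = C(10,1).

Final answer: C(10,1) = 10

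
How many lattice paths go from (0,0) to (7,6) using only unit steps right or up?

Each path has 7 right steps and 6 up steps in some order (13 steps total).
Choose which 6 of the 13 steps are up: C(13,6).

Final answer: C(13,6) = 1716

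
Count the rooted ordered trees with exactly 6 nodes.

The structures are counted by the Catalan number C_n. Here n = 6 - 1 = 5.
C_n = C(2n,n)/(n+1), so C_{5} = C(10,5)/6 = 252/6.

Final answer: C_{5} = 42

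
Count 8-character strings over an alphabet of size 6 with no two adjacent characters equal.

Let g(n) count such strings. g(1) = 6, and each valid string of length n-1 extends in 5 ways (any symbol but the last), so g(n) = 5 g(n-1).
Total: g(8) = 6 x 5^7.

Final answer: 6 x 5^{7} = 468750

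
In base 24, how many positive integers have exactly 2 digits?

These are the integers in [24^1, 24^2), so the count is 24^2 - 24^1 = 23 x 24^1.

Final answer: 552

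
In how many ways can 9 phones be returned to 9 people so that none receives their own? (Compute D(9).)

Use the recurrence D(n) = (n-1)(D(n-1) + D(n-2)) with D(0)=1, D(1)=0.
D(2) = 1 x (0 + 1) = 1
D(3) = 2 x (1 + 0) = 2
D(4) = 3 x (2 + 1) = 9
D(5) = 4 x (9 + 2) = 44
D(6) = 5 x (44 + 9) = 265
D(7) = 6 x (265 + 44) = 1854
D(8) = 7 x (1854 + 265) = 14833
D(9) = 8 x (D(8) + D(7)) = 8 x (14833 + 1854)

Final answer: D(9) = 133496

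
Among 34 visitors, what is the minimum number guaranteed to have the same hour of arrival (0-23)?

There are 24 possible values for hour of arrival (0-23). With 34 visitors and 24 categories, by pigeonhole: ceiling(34/24).

Final answer: 2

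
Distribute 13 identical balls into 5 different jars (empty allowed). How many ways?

Stars and bars: C(n+k-1, k-1) = C(17,4).

Final answer: C(17,4) = 2380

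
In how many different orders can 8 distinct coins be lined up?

The number of ways to arrange 8 distinct objects is 8!.

Final answer: 8! = 40320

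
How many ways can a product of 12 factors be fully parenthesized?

This is a standard Catalan-number count: the answer is C_n. Here n = 12 - 1 = 11.
Using C_0 = 1 and C_(k+1) = C_k x 2(2k+1)/(k+2), build up term by term: C_1=1, C_2=2, C_3=5, C_4=14, C_5=42, C_6=132, C_7=429, C_8=1430, C_9=4862, C_10=16796, C_11=58786.

Final answer: C_{11} = 58786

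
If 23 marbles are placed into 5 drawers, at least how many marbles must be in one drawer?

By the pigeonhole principle: ceiling(23/5).

Final answer: 5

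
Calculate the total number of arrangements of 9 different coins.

The number of ways to arrange 9 distinct objects is 9!.

Final answer: 9! = 362880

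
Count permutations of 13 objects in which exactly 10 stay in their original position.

Choose which 10 elements are fixed: C(13,10) = 286.
Derange the remaining 3 using D(j) = (j-1)(D(j-1) + D(j-2)), D(0)=1, D(1)=0: D(2)=1, D(3)=2.
Total: 286 x 2.

Final answer: C(13,10) D(3) = 572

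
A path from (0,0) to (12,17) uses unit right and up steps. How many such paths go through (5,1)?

Paths (0,0)->(5,1): C(6,1) = 6.
Paths (5,1)->(12,17): C(23,16) = 245157.
By multiplication principle: 6 x 245157.

Final answer: 1470942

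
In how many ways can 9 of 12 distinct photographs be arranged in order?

P(12,9) = 12!/(12-9)! = 12!/3!.

Final answer: P(12,9) = 79833600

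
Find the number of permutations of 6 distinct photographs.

The number of ways to arrange 6 distinct objects is 6!.

Final answer: 6! = 720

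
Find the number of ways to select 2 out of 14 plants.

C(14,2) = 14!/(2! x (14-2)!).

Final answer: C(14,2) = 91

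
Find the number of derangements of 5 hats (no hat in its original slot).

Use the recurrence D(n) = (n-1)(D(n-1) + D(n-2)) with D(0)=1, D(1)=0.
D(2) = 1 x (0 + 1) = 1
D(3) = 2 x (1 + 0) = 2
D(4) = 3 x (2 + 1) = 9
D(5) = 4 x (D(4) + D(3)) = 4 x (9 + 2)

Final answer: D(5) = 44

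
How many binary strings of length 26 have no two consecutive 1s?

Let a(n) count valid strings. If the last bit is 0 the prefix is any valid string of length n-1; if it is 1 the string must end in 01 with a valid prefix of length n-2. So a(n) = a(n-1) + a(n-2), a(1)=2, a(2)=3.
Building up term by term: a(1)=2, a(2)=3, a(3)=5, a(4)=8, a(5)=13, a(6)=21, a(7)=34, a(8)=55, a(9)=89, a(10)=144, a(11)=233, a(12)=377, a(13)=610, a(14)=987, a(15)=1597, a(16)=2584, a(17)=4181, a(18)=6765, a(19)=10946, a(20)=17711, a(21)=28657, a(22)=46368, a(23)=75025, a(24)=121393, a(25)=196418, a(26)=317811.

Final answer: 317811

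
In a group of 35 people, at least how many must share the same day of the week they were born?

There are 7 possible values for day of the week they were born. With 35 people and 7 categories, by pigeonhole: ceiling(35/7).

Final answer: 5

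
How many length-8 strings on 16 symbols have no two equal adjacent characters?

First character: 16 choices. Each subsequent: 15 choices (must differ from the previous one).
Total: 16 x 15^7.

Final answer: 16 x 15^{7} = 2733750000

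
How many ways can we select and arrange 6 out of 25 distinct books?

P(25,6) = 25!/(25-6)! = 25!/19!.

Final answer: P(25,6) = 127512000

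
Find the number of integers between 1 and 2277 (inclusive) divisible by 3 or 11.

Multiples of 3: 759. Multiples of 11: 207. Of both (lcm=33): 69.
By inclusion-exclusion: 759 + 207 - 69.

Final answer: 897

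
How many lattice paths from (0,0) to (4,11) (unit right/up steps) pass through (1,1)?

Paths (0,0)->(1,1): C(2,1) = 2.
Paths (1,1)->(4,11): C(13,10) = 286.
By multiplication principle: 2 x 286.

Final answer: 572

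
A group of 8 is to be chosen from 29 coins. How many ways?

C(29,8) = 29!/(8! x 21!).

Final answer: \binom{29}{8} = 4292145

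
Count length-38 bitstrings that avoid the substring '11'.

A valid string ends in 0 (append to any length-(n-1) valid string) or in 01 (append to any length-(n-2) valid string), so a(n) = a(n-1) + a(n-2) with a(1)=2, a(2)=3.
Iterating the recurrence: a(1)=2, a(2)=3, a(3)=5, a(4)=8, a(5)=13, a(6)=21, a(7)=34, a(8)=55, a(9)=89, a(10)=144, a(11)=233, a(12)=377, a(13)=610, a(14)=987, a(15)=1597, a(16)=2584, a(17)=4181, a(18)=6765, a(19)=10946, a(20)=17711, a(21)=28657, a(22)=46368, a(23)=75025, a(24)=121393, a(25)=196418, a(26)=317811, a(27)=514229, a(28)=832040, a(29)=1346269, a(30)=2178309, a(31)=3524578, a(32)=5702887, a(33)=9227465, a(34)=14930352, a(35)=24157817, a(36)=39088169, a(37)=63245986, a(38)=102334155.

Final answer: 102334155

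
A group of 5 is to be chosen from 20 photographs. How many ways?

C(20,5) = 20!/(5! x 15!).

Final answer: \binom{20}{5} = 15504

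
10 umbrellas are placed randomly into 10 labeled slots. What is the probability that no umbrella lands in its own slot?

Use the recurrence D(n) = (n-1)(D(n-1) + D(n-2)) with D(0)=1, D(1)=0.
Building up: D(2)=1, D(3)=2, D(4)=9, D(5)=44, D(6)=265, D(7)=1854, D(8)=14833, D(9)=133496, D(10)=1334961.
Total arrangements: 10! = 3628800.
Probability = D(10)/10! = 16481/44800.

Final answer: D(10)/10! = 1334961/3628800 = 0.367879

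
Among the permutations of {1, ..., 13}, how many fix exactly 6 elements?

Choose which 6 elements are fixed: C(13,6) = 1716.
Derange the remaining 7 using D(j) = (j-1)(D(j-1) + D(j-2)), D(0)=1, D(1)=0: D(2)=1, D(3)=2, D(4)=9, D(5)=44, D(6)=265, D(7)=1854.
Total: 1716 x 1854.

Final answer: C(13,6) D(7) = 3181464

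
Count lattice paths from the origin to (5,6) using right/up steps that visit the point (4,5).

Paths (0,0)->(4,5): C(9,5) = 126.
Paths (4,5)->(5,6): C(2,1) = 2.
By multiplication principle: 126 x 2.

Final answer: 252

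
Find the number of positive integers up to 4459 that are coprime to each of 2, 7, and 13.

|div by 2|=2229, |div by 7|=637, |div by 13|=343.
|div by 2&7|=318, |div by 2&13|=171, |div by 7&13|=49, |div by all|=24.
By inclusion-exclusion, divisible by at least one: 2229+637+343-318-171-49+24 = 2695.
Not divisible by any: 4459 - 2695.

Final answer: 1764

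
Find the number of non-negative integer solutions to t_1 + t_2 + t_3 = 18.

Stars and bars with 18 stars and 2 bars:
C(18+3-1, 3-1) = C(20,2).

Final answer: C(20,2) = 190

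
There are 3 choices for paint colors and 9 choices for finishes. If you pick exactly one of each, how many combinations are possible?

By the multiplication principle: 3 x 9.

Final answer: 27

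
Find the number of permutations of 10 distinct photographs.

The number of ways to arrange 10 distinct objects is 10!.

Final answer: 10! = 3628800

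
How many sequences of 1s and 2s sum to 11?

Let f(n) be the number of climbs. Removing the last move (1 or 2 steps) gives f(n) = f(n-1) + f(n-2); base cases f(1)=1, f(2)=2.
Iterating the recurrence: f(1)=1, f(2)=2, f(3)=3, f(4)=5, f(5)=8, f(6)=13, f(7)=21, f(8)=34, f(9)=55, f(10)=89, f(11)=144.

Final answer: 144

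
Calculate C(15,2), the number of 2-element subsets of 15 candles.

C(15,2) = 15!/(2! x (15-2)!).

Final answer: C(15,2) = 105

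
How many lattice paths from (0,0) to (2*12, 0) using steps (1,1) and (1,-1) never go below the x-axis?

Total monotonic paths to (12,12): C(24,12) = 2704156.
Paths that cross above y=x (reflection bijection): C(24,13) = 2496144.
Valid Dyck paths: 2704156 - 2496144.
(Equivalently, C_{12} = C(24,12)/13 = 2704156/13.)

Final answer: C_{12} = 208012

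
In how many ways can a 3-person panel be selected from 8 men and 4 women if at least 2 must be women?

Sum over valid woman counts:
C(4,2)C(8,1) = 48
C(4,3)C(8,0) = 4
Total: 48 + 4.

Final answer: 52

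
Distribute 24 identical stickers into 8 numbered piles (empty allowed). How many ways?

Stars and bars: C(n+k-1, k-1) = C(31,7).

Final answer: C(31,7) = 2629575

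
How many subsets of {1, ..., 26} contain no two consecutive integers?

Condition on whether n belongs to the subset: if not, any valid subset of {1, ..., n-1} works (a(n-1)); if so, n-1 is excluded and the rest is a valid subset of {1, ..., n-2} (a(n-2)). Hence a(n) = a(n-1) + a(n-2), a(1)=2, a(2)=3.
Iterating the recurrence: a(1)=2, a(2)=3, a(3)=5, a(4)=8, a(5)=13, a(6)=21, a(7)=34, a(8)=55, a(9)=89, a(10)=144, a(11)=233, a(12)=377, a(13)=610, a(14)=987, a(15)=1597, a(16)=2584, a(17)=4181, a(18)=6765, a(19)=10946, a(20)=17711, a(21)=28657, a(22)=46368, a(23)=75025, a(24)=121393, a(25)=196418, a(26)=317811.

Final answer: 317811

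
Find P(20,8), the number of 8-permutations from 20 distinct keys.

P(20,8) = 20!/(20-8)! = 20!/12!.

Final answer: P(20,8) = 5079110400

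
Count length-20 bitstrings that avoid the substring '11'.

Let a(n) count valid strings. If the last bit is 0 the prefix is any valid string of length n-1; if it is 1 the string must end in 01 with a valid prefix of length n-2. So a(n) = a(n-1) + a(n-2), a(1)=2, a(2)=3.
Building up term by term: a(1)=2, a(2)=3, a(3)=5, a(4)=8, a(5)=13, a(6)=21, a(7)=34, a(8)=55, a(9)=89, a(10)=144, a(11)=233, a(12)=377, a(13)=610, a(14)=987, a(15)=1597, a(16)=2584, a(17)=4181, a(18)=6765, a(19)=10946, a(20)=17711.

Final answer: 17711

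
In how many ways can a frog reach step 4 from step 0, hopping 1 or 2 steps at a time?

Condition on the final move: it is a 1-step (f(n-1) ways to get there) or a 2-step (f(n-2) ways), so f(n) = f(n-1) + f(n-2), with f(1)=1, f(2)=2.
Computing successive values: f(1)=1, f(2)=2, f(3)=3, f(4)=5.

Final answer: 5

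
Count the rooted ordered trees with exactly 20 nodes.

The structures are counted by the Catalan number C_n. Here n = 20 - 1 = 19.
C_n = (2n)!/(n!(n+1)!), so C_{19} = 38!/(19! x 20!) = C(38,19)/20 = 35345263800/20.

Final answer: C_{19} = 1767263190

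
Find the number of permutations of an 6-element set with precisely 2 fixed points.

Choose which 2 elements are fixed: C(6,2) = 15.
Derange the remaining 4 using D(j) = (j-1)(D(j-1) + D(j-2)), D(0)=1, D(1)=0: D(2)=1, D(3)=2, D(4)=9.
Total: 15 x 9.

Final answer: C(6,2) D(4) = 135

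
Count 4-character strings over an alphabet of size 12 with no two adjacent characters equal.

Let g(n) count such strings. g(1) = 12, and each valid string of length n-1 extends in 11 ways (any symbol but the last), so g(n) = 11 g(n-1).
Total: g(4) = 12 x 11^3.

Final answer: 12 x 11^{3} = 15972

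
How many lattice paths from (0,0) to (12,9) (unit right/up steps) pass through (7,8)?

Paths (0,0)->(7,8): C(15,8) = 6435.
Paths (7,8)->(12,9): C(6,1) = 6.
By multiplication principle: 6435 x 6.

Final answer: 38610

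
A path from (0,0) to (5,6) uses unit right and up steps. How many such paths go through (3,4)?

Paths (0,0)->(3,4): C(7,4) = 35.
Paths (3,4)->(5,6): C(4,2) = 6.
By multiplication principle: 35 x 6.

Final answer: 210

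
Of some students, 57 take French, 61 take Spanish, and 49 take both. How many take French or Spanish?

|A union B| = |A| + |B| - |A intersect B| = 57 + 61 - 49.

Final answer: 69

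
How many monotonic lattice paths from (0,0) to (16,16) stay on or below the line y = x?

Total monotonic paths to (16,16): C(32,16) = 601080390.
A path is bad iff it touches y = x + 1; reflecting its initial segment maps bad paths bijectively onto all paths to (15,17), of which there are C(32,17) = 565722720.
Valid Dyck paths: 601080390 - 565722720.
(Check: C(32,16) - C(32,17) = C(32,16)/17, the Catalan number C_{16}.)

Final answer: C_{16} = 35357670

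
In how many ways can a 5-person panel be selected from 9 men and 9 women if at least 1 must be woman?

Sum over valid woman counts:
C(9,1)C(9,4) = 1134
C(9,2)C(9,3) = 3024
C(9,3)C(9,2) = 3024
C(9,4)C(9,1) = 1134
C(9,5)C(9,0) = 126
Total: 1134 + 3024 + 3024 + 1134 + 126.

Final answer: 8442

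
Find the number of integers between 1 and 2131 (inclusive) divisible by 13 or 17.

Multiples of 13: 163. Multiples of 17: 125. Of both (lcm=221): 9.
By inclusion-exclusion: 163 + 125 - 9.

Final answer: 279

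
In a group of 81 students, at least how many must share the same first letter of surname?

There are 26 possible values for first letter of surname. With 81 students and 26 categories, by pigeonhole: ceiling(81/26).

Final answer: 4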